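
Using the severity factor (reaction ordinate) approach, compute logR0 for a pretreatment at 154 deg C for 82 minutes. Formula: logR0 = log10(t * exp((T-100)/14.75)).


logR0 = log10(t * exp((T - 100) / 14.75))
= log10(82 * exp((154 - 100) / 14.75))
= 3.5038

3.5038


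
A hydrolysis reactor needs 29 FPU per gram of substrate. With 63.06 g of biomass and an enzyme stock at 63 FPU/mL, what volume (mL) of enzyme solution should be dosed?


V = dosage * m_sub / activity
V = 29 * 63.06 / 63
V = 29.0276 mL

29.0276 mL


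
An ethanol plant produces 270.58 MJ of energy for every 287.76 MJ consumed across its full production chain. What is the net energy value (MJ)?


NEV = E_out - E_in
= 270.58 - 287.76
= -17.1800 MJ

-17.1800 MJ


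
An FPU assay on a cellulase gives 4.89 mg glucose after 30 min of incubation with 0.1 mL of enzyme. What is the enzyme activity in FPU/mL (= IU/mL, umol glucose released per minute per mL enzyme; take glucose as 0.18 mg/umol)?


Activity = glucose_mg / (0.18 mg/umol * V_mL * t_min)
= 4.89 / (0.18 * 0.1 * 30)
= 9.0556 FPU/mL

9.0556 FPU/mL


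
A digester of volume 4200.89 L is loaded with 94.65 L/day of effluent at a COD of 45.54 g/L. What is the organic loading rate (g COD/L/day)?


OLR = Q * S / V
= 94.65 * 45.54 / 4200.89
= 1.0261 g/L/day

1.0261 g/L/day


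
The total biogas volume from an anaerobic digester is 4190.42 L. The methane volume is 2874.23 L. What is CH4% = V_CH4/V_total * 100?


CH4% = V_CH4 / V_total * 100
= 2874.23 / 4190.42 * 100
= 68.5905%

68.5905%


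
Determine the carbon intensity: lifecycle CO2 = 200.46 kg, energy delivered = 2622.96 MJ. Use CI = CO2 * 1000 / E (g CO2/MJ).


CI = CO2 * 1000 / E
= 200.46 * 1000 / 2622.96
= 76.4251 g CO2/MJ

76.4251 g CO2/MJ


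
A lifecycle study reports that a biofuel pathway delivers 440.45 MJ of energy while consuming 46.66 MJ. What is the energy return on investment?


EROI = E_out / E_in
= 440.45 / 46.66
= 9.4396

9.4396


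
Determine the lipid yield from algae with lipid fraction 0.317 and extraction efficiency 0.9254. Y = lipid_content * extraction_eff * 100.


Y = lipid_content * extraction_eff * 100
= 0.317 * 0.9254 * 100
= 29.3352%

29.3352%


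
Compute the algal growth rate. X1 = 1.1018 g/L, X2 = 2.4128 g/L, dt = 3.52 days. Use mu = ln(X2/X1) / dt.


mu = ln(X2/X1) / dt
= ln(2.4128/1.1018) / 3.52
= 0.2227 per day

0.2227 per day


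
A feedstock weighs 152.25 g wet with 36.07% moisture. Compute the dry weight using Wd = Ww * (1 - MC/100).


Wd = Ww * (1 - MC/100)
= 152.25 * (1 - 36.07/100)
= 97.3334 g

97.3334 g


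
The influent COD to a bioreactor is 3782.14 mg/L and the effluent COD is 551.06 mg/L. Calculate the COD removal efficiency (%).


eta = (COD_in - COD_out) / COD_in * 100
= (3782.14 - 551.06) / 3782.14 * 100
= 85.4299%

85.4299%


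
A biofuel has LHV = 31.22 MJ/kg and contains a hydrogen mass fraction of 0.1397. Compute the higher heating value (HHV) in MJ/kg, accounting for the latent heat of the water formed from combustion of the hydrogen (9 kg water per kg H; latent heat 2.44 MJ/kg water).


HHV = LHV + H_frac * 9 * 2.44
= 31.22 + 0.1397 * 9 * 2.44
= 34.2878 MJ/kg

34.2878 MJ/kg


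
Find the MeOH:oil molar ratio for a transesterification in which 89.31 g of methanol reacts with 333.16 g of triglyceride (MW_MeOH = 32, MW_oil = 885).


Molar ratio = n_MeOH / n_oil = (MeOH/32) / (oil/885) = (MeOH * 885) / (32 * oil)
= (89.31 * 885) / (32 * 333.16)
= 7.4138

7.4138


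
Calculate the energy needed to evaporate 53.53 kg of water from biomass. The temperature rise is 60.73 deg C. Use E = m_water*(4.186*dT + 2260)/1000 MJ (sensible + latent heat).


E = m_water * (4.186 * dT + 2260) / 1000
= 53.53 * (4.186 * 60.73 + 2260) / 1000
= 134.5860 MJ

134.5860 MJ


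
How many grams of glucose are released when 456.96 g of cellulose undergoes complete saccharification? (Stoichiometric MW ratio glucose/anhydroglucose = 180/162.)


glucose = cellulose * 180/162
= 456.96 * 180/162
= 507.7333 g

507.7333 g


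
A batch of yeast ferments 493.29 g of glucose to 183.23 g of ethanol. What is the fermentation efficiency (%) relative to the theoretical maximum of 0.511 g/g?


Fermentation efficiency = (actual / (0.511 * glucose)) * 100
= (183.23 / (0.511 * 493.29)) * 100
= 72.6898%

72.6898%


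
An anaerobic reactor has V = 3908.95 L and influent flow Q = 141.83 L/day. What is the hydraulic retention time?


HRT = V / Q
= 3908.95 / 141.83
= 27.5608 days

27.5608 days


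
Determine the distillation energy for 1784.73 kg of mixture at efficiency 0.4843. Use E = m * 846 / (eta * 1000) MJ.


E = m * 846 / (eta * 1000)
= 1784.73 * 846 / (0.4843 * 1000)
= 3117.6576 MJ

3117.6576 MJ


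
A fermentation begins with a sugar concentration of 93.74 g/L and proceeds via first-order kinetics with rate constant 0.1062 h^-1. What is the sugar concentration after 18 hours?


S = S0 * exp(-k * t)
S = 93.74 * exp(-0.1062 * 18)
S = 13.8589 g/L

13.8589 g/L


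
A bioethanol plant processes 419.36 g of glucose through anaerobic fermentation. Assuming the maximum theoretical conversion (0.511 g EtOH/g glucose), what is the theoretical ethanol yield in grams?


Theoretical ethanol yield: m_EtOH = 0.511 * m_glucose
m_EtOH = 0.511 * 419.36 = 214.2930 g

214.2930 g


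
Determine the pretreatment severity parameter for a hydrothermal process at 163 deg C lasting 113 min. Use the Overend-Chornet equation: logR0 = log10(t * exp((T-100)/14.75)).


logR0 = log10(t * exp((T - 100) / 14.75))
= log10(113 * exp((163 - 100) / 14.75))
= 3.9080

3.9080


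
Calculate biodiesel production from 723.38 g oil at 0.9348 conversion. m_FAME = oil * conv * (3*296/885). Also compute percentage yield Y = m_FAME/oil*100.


m_FAME = oil * conv * (3 * 296 / 885) = oil * conv * (888/885)
= 723.38 * 0.9348 * 888 / 885
= 678.5079 g
Y = m_FAME / oil * 100 = conv * (888/885) * 100
= 0.9348 * 888 / 885 * 100
= 93.80%

678.5079 g FAME; Y = 93.80%


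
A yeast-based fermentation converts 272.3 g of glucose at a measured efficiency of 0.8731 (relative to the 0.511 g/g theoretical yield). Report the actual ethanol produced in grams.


Actual ethanol: m = 0.511 * 272.3 * 0.8731
m = 121.4878 g

121.4878 g


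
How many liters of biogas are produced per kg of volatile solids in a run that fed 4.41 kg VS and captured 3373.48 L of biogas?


Y = V / VS
= 3373.48 / 4.41
= 764.9615 L/kg VS

764.9615 L/kg VS


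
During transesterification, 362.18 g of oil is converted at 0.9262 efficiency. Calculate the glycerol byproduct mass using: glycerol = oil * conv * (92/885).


glycerol = oil * conv * (92/885)
= 362.18 * 0.9262 * 92 / 885
= 34.8718 g

34.8718 g


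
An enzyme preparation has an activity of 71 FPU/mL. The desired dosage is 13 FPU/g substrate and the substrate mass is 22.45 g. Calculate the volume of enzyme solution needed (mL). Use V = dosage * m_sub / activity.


V = dosage * m_sub / activity
V = 13 * 22.45 / 71
V = 4.1106 mL

4.1106 mL


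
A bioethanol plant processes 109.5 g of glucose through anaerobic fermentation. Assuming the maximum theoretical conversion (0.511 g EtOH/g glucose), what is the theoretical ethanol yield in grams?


Theoretical ethanol yield: m_EtOH = 0.511 * m_glucose
m_EtOH = 0.511 * 109.5 = 55.9545 g

55.9545 g


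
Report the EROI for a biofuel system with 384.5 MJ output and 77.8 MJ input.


EROI = E_out / E_in
= 384.5 / 77.8
= 4.9422

4.9422


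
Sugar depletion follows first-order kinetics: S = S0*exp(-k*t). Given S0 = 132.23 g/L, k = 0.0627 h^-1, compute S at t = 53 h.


S = S0 * exp(-k * t)
S = 132.23 * exp(-0.0627 * 53)
S = 4.7657 g/L

4.7657 g/L


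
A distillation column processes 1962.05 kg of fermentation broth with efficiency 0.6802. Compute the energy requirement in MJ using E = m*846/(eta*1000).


E = m * 846 / (eta * 1000)
= 1962.05 * 846 / (0.6802 * 1000)
= 2440.3033 MJ

2440.3033 MJ


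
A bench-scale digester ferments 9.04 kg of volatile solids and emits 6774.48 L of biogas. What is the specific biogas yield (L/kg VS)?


Y = V / VS
= 6774.48 / 9.04
= 749.3894 L/kg VS

749.3894 L/kg VS


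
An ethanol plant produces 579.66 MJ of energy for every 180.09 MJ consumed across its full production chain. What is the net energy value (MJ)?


NEV = E_out - E_in
= 579.66 - 180.09
= 399.5700 MJ

399.5700 MJ


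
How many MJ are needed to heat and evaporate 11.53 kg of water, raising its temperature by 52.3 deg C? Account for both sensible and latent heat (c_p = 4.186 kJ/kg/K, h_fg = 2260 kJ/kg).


E = m_water * (4.186 * dT + 2260) / 1000
= 11.53 * (4.186 * 52.3 + 2260) / 1000
= 28.5820 MJ

28.5820 MJ


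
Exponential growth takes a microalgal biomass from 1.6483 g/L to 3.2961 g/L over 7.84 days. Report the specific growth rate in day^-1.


mu = ln(X2/X1) / dt
= ln(3.2961/1.6483) / 7.84
= 0.0884 per day

0.0884 per day


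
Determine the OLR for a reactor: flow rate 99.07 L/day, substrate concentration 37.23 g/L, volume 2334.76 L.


OLR = Q * S / V
= 99.07 * 37.23 / 2334.76
= 1.5798 g/L/day

1.5798 g/L/day


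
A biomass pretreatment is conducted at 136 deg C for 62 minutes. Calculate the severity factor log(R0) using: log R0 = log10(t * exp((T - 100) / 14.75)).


logR0 = log10(t * exp((T - 100) / 14.75))
= log10(62 * exp((136 - 100) / 14.75))
= 2.8524

2.8524


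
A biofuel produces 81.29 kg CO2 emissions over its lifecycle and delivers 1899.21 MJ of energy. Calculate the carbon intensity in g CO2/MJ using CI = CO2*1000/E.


CI = CO2 * 1000 / E
= 81.29 * 1000 / 1899.21
= 42.8020 g CO2/MJ

42.8020 g CO2/MJ


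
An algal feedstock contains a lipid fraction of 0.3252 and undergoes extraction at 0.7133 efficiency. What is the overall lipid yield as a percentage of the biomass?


Y = lipid_content * extraction_eff * 100
= 0.3252 * 0.7133 * 100
= 23.1965%

23.1965%


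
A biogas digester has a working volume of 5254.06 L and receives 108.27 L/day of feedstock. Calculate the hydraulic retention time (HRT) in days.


HRT = V / Q
= 5254.06 / 108.27
= 48.5274 days

48.5274 days


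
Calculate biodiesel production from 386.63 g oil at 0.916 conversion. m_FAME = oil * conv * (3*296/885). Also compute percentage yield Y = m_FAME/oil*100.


m_FAME = oil * conv * (3 * 296 / 885) = oil * conv * (888/885)
= 386.63 * 0.916 * 888 / 885
= 355.3536 g
Y = m_FAME / oil * 100 = conv * (888/885) * 100
= 0.916 * 888 / 885 * 100
= 91.91%

355.3536 g FAME; Y = 91.91%


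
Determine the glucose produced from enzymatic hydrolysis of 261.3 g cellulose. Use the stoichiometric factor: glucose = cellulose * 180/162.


glucose = cellulose * 180/162
= 261.3 * 180/162
= 290.3333 g

290.3333 g


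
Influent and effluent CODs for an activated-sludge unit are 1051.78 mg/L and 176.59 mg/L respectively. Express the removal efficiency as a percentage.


eta = (COD_in - COD_out) / COD_in * 100
= (1051.78 - 176.59) / 1051.78 * 100
= 83.2104%

83.2104%


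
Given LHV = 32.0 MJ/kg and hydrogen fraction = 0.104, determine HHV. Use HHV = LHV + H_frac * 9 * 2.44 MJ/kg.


HHV = LHV + H_frac * 9 * 2.44
= 32.0 + 0.104 * 9 * 2.44
= 34.2838 MJ/kg

34.2838 MJ/kg


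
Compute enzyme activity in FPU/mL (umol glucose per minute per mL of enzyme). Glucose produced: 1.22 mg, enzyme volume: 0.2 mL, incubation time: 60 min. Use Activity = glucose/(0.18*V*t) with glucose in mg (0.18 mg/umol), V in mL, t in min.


Activity = glucose_mg / (0.18 mg/umol * V_mL * t_min)
= 1.22 / (0.18 * 0.2 * 60)
= 0.5648 FPU/mL

0.5648 FPU/mL


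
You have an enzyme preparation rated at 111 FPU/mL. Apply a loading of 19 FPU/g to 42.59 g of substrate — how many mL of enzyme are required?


V = dosage * m_sub / activity
V = 19 * 42.59 / 111
V = 7.2902 mL

7.2902 mL


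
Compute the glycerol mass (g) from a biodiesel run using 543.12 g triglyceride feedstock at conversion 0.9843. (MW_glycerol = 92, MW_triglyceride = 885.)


glycerol = oil * conv * (92/885)
= 543.12 * 0.9843 * 92 / 885
= 55.5735 g

55.5735 g


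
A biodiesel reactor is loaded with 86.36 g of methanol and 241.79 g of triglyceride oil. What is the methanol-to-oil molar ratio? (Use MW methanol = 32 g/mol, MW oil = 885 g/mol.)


Molar ratio = n_MeOH / n_oil = (MeOH/32) / (oil/885) = (MeOH * 885) / (32 * oil)
= (86.36 * 885) / (32 * 241.79)
= 9.8780

9.8780


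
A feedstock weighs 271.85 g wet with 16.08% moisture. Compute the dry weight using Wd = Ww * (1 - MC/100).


Wd = Ww * (1 - MC/100)
= 271.85 * (1 - 16.08/100)
= 228.1365 g

228.1365 g


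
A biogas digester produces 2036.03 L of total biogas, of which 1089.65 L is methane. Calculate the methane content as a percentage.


CH4% = V_CH4 / V_total * 100
= 1089.65 / 2036.03 * 100
= 53.5184%

53.5184%


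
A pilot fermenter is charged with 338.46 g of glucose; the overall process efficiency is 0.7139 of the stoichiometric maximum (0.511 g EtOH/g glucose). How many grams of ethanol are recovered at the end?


Actual ethanol: m = 0.511 * 338.46 * 0.7139
m = 123.4712 g

123.4712 g


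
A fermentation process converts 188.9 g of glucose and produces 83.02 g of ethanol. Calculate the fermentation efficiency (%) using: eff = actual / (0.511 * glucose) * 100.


Fermentation efficiency = (actual / (0.511 * glucose)) * 100
= (83.02 / (0.511 * 188.9)) * 100
= 86.0062%

86.0062%


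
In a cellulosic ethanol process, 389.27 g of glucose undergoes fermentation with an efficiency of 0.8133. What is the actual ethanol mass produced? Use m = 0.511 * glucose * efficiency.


Actual ethanol: m = 0.511 * 389.27 * 0.8133
m = 161.7792 g

161.7792 g


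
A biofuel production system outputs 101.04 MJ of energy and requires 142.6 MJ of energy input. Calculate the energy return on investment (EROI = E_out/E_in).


EROI = E_out / E_in
= 101.04 / 142.6
= 0.7086

0.7086


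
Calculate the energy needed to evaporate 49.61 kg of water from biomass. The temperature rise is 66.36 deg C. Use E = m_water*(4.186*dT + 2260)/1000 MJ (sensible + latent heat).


E = m_water * (4.186 * dT + 2260) / 1000
= 49.61 * (4.186 * 66.36 + 2260) / 1000
= 125.8994 MJ

125.8994 MJ


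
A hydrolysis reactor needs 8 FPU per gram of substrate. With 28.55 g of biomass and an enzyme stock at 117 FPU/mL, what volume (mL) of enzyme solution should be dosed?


V = dosage * m_sub / activity
V = 8 * 28.55 / 117
V = 1.9521 mL

1.9521 mL


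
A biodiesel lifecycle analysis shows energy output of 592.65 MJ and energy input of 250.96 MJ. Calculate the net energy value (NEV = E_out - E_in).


NEV = E_out - E_in
= 592.65 - 250.96
= 341.6900 MJ

341.6900 MJ


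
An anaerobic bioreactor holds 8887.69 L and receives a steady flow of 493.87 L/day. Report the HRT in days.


HRT = V / Q
= 8887.69 / 493.87
= 17.9960 days

17.9960 days


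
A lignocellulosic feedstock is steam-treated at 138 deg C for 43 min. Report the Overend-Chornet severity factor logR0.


logR0 = log10(t * exp((T - 100) / 14.75))
= log10(43 * exp((138 - 100) / 14.75))
= 2.7523

2.7523


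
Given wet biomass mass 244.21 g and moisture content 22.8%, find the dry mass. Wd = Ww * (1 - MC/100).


Wd = Ww * (1 - MC/100)
= 244.21 * (1 - 22.8/100)
= 188.5301 g

188.5301 g


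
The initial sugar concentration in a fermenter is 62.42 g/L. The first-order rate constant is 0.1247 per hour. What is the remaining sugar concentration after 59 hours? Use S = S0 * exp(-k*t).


S = S0 * exp(-k * t)
S = 62.42 * exp(-0.1247 * 59)
S = 0.0398 g/L

0.0398 g/L


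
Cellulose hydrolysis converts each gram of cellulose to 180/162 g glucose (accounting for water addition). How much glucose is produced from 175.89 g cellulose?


glucose = cellulose * 180/162
= 175.89 * 180/162
= 195.4333 g

195.4333 g


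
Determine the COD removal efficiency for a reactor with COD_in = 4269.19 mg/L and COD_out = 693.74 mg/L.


eta = (COD_in - COD_out) / COD_in * 100
= (4269.19 - 693.74) / 4269.19 * 100
= 83.7501%

83.7501%


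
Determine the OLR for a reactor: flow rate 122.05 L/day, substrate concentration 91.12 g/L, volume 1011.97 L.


OLR = Q * S / V
= 122.05 * 91.12 / 1011.97
= 10.9896 g/L/day

10.9896 g/L/day


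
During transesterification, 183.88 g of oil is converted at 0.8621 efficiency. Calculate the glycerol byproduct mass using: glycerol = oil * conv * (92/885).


glycerol = oil * conv * (92/885)
= 183.88 * 0.8621 * 92 / 885
= 16.4792 g

16.4792 g


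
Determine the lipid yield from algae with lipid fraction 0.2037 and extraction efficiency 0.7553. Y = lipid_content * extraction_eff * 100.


Y = lipid_content * extraction_eff * 100
= 0.2037 * 0.7553 * 100
= 15.3855%

15.3855%


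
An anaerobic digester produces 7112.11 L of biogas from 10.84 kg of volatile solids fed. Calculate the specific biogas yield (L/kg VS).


Y = V / VS
= 7112.11 / 10.84
= 656.0987 L/kg VS

656.0987 L/kg VS


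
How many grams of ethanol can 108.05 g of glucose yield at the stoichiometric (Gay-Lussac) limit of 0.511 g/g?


Theoretical ethanol yield: m_EtOH = 0.511 * m_glucose
m_EtOH = 0.511 * 108.05 = 55.2135 g

55.2135 g


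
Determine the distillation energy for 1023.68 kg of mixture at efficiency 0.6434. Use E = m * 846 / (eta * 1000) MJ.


E = m * 846 / (eta * 1000)
= 1023.68 * 846 / (0.6434 * 1000)
= 1346.0262 MJ

1346.0262 MJ


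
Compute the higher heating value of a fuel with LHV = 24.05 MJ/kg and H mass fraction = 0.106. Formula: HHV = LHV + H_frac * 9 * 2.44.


HHV = LHV + H_frac * 9 * 2.44
= 24.05 + 0.106 * 9 * 2.44
= 26.3778 MJ/kg

26.3778 MJ/kg


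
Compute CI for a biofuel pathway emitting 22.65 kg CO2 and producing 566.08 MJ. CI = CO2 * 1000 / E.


CI = CO2 * 1000 / E
= 22.65 * 1000 / 566.08
= 40.0120 g CO2/MJ

40.0120 g CO2/MJ


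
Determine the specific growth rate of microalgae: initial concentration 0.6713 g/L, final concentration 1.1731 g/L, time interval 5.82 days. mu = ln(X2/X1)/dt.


mu = ln(X2/X1) / dt
= ln(1.1731/0.6713) / 5.82
= 0.0959 per day

0.0959 per day


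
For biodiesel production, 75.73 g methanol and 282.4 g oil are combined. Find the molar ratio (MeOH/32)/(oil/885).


Molar ratio = n_MeOH / n_oil = (MeOH/32) / (oil/885) = (MeOH * 885) / (32 * oil)
= (75.73 * 885) / (32 * 282.4)
= 7.4165

7.4165


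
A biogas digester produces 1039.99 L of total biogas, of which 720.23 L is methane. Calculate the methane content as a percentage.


CH4% = V_CH4 / V_total * 100
= 720.23 / 1039.99 * 100
= 69.2536%

69.2536%


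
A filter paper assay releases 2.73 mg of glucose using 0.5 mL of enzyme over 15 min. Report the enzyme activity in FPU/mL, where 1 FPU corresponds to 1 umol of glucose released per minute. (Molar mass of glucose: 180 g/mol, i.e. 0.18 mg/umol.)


Activity = glucose_mg / (0.18 mg/umol * V_mL * t_min)
= 2.73 / (0.18 * 0.5 * 15)
= 2.0222 FPU/mL

2.0222 FPU/mL


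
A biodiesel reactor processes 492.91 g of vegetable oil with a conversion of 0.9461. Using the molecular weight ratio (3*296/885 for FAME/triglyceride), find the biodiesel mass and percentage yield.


m_FAME = oil * conv * (3 * 296 / 885) = oil * conv * (888/885)
= 492.91 * 0.9461 * 888 / 885
= 467.9230 g
Y = m_FAME / oil * 100 = conv * (888/885) * 100
= 0.9461 * 888 / 885 * 100
= 94.93%

467.9230 g FAME; Y = 94.93%


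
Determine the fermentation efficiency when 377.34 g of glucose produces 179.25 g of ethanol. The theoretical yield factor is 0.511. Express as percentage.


Fermentation efficiency = (actual / (0.511 * glucose)) * 100
= (179.25 / (0.511 * 377.34)) * 100
= 92.9620%

92.9620%


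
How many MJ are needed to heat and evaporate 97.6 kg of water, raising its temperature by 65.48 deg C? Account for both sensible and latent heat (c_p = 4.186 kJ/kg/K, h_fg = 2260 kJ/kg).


E = m_water * (4.186 * dT + 2260) / 1000
= 97.6 * (4.186 * 65.48 + 2260) / 1000
= 247.3281 MJ

247.3281 MJ


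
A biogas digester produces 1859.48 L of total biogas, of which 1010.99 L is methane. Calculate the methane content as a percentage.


CH4% = V_CH4 / V_total * 100
= 1010.99 / 1859.48 * 100
= 54.3695%

54.3695%


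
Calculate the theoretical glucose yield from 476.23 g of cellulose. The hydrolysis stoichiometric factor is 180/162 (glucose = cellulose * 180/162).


glucose = cellulose * 180/162
= 476.23 * 180/162
= 529.1444 g

529.1444 g


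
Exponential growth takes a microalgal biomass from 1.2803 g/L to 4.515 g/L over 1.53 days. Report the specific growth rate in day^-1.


mu = ln(X2/X1) / dt
= ln(4.515/1.2803) / 1.53
= 0.8237 per day

0.8237 per day


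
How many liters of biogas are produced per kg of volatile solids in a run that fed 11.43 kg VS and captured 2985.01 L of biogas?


Y = V / VS
= 2985.01 / 11.43
= 261.1557 L/kg VS

261.1557 L/kg VS


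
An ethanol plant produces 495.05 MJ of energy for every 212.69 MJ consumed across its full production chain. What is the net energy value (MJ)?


NEV = E_out - E_in
= 495.05 - 212.69
= 282.3600 MJ

282.3600 MJ


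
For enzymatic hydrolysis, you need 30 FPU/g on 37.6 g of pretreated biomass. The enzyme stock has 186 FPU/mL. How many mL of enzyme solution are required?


V = dosage * m_sub / activity
V = 30 * 37.6 / 186
V = 6.0645 mL

6.0645 mL


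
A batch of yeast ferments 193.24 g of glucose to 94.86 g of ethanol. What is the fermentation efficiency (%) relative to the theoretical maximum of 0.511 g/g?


Fermentation efficiency = (actual / (0.511 * glucose)) * 100
= (94.86 / (0.511 * 193.24)) * 100
= 96.0650%

96.0650%


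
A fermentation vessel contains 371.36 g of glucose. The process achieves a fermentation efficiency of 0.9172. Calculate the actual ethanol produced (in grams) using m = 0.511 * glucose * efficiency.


Actual ethanol: m = 0.511 * 371.36 * 0.9172
m = 174.0524 g

174.0524 g


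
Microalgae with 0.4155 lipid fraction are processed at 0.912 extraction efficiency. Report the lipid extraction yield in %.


Y = lipid_content * extraction_eff * 100
= 0.4155 * 0.912 * 100
= 37.8936%

37.8936%


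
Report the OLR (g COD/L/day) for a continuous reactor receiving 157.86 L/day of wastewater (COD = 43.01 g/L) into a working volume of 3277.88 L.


OLR = Q * S / V
= 157.86 * 43.01 / 3277.88
= 2.0713 g/L/day

2.0713 g/L/day


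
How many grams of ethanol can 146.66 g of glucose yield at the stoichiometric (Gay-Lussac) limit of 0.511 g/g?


Theoretical ethanol yield: m_EtOH = 0.511 * m_glucose
m_EtOH = 0.511 * 146.66 = 74.9433 g

74.9433 g


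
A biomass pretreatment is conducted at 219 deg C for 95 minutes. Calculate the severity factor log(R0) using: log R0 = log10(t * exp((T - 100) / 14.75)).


logR0 = log10(t * exp((T - 100) / 14.75))
= log10(95 * exp((219 - 100) / 14.75))
= 5.4815

5.4815


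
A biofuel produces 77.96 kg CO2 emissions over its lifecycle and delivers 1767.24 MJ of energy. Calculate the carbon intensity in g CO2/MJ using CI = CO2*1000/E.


CI = CO2 * 1000 / E
= 77.96 * 1000 / 1767.24
= 44.1140 g CO2/MJ

44.1140 g CO2/MJ


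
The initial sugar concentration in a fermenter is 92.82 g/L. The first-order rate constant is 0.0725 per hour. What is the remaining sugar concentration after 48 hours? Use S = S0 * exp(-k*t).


S = S0 * exp(-k * t)
S = 92.82 * exp(-0.0725 * 48)
S = 2.8595 g/L

2.8595 g/L


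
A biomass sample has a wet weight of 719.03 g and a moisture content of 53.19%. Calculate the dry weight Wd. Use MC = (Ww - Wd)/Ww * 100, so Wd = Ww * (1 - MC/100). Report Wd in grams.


Wd = Ww * (1 - MC/100)
= 719.03 * (1 - 53.19/100)
= 336.5779 g

336.5779 g


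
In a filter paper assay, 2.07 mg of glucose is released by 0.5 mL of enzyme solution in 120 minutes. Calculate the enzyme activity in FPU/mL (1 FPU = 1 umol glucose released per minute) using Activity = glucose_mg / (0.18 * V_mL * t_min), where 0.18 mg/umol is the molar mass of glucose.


Activity = glucose_mg / (0.18 mg/umol * V_mL * t_min)
= 2.07 / (0.18 * 0.5 * 120)
= 0.1917 FPU/mL

0.1917 FPU/mL


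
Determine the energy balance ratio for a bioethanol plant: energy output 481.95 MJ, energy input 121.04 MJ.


EROI = E_out / E_in
= 481.95 / 121.04
= 3.9817

3.9817


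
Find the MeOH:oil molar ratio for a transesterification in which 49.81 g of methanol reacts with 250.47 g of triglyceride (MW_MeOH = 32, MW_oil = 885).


Molar ratio = n_MeOH / n_oil = (MeOH/32) / (oil/885) = (MeOH * 885) / (32 * oil)
= (49.81 * 885) / (32 * 250.47)
= 5.4999

5.4999


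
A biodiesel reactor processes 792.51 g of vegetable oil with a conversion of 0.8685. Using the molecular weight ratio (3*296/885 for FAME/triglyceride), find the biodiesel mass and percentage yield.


m_FAME = oil * conv * (3 * 296 / 885) = oil * conv * (888/885)
= 792.51 * 0.8685 * 888 / 885
= 690.6281 g
Y = m_FAME / oil * 100 = conv * (888/885) * 100
= 0.8685 * 888 / 885 * 100
= 87.14%

690.6281 g FAME; Y = 87.14%


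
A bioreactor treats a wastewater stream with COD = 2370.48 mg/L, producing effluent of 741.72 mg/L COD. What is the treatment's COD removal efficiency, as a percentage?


eta = (COD_in - COD_out) / COD_in * 100
= (2370.48 - 741.72) / 2370.48 * 100
= 68.7101%

68.7101%


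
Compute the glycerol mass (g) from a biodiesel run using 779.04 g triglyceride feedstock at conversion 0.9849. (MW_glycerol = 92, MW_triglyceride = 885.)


glycerol = oil * conv * (92/885)
= 779.04 * 0.9849 * 92 / 885
= 79.7621 g

79.7621 g


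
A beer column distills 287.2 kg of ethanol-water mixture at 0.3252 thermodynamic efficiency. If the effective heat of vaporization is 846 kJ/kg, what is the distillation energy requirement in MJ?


E = m * 846 / (eta * 1000)
= 287.2 * 846 / (0.3252 * 1000)
= 747.1439 MJ

747.1439 MJ


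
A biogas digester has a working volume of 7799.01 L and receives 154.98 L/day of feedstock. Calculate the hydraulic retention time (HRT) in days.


HRT = V / Q
= 7799.01 / 154.98
= 50.3227 days

50.3227 days


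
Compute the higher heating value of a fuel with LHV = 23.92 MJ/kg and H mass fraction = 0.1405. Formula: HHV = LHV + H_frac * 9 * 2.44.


HHV = LHV + H_frac * 9 * 2.44
= 23.92 + 0.1405 * 9 * 2.44
= 27.0054 MJ/kg

27.0054 MJ/kg


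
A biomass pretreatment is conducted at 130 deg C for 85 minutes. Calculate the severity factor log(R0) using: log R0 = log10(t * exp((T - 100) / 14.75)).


logR0 = log10(t * exp((T - 100) / 14.75))
= log10(85 * exp((130 - 100) / 14.75))
= 2.8127

2.8127


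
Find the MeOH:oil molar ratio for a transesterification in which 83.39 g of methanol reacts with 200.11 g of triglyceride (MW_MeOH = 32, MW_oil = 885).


Molar ratio = n_MeOH / n_oil = (MeOH/32) / (oil/885) = (MeOH * 885) / (32 * oil)
= (83.39 * 885) / (32 * 200.11)
= 11.5249

11.5249


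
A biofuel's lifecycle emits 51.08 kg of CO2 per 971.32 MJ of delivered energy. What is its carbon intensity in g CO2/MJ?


CI = CO2 * 1000 / E
= 51.08 * 1000 / 971.32
= 52.5882 g CO2/MJ

52.5882 g CO2/MJ


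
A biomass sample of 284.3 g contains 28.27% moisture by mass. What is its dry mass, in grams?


Wd = Ww * (1 - MC/100)
= 284.3 * (1 - 28.27/100)
= 203.9284 g

203.9284 g


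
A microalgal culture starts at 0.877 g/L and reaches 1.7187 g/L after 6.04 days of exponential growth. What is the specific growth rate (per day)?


mu = ln(X2/X1) / dt
= ln(1.7187/0.877) / 6.04
= 0.1114 per day

0.1114 per day


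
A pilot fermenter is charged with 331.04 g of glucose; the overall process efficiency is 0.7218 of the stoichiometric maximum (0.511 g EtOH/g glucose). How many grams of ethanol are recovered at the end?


Actual ethanol: m = 0.511 * 331.04 * 0.7218
m = 122.1007 g

122.1007 g


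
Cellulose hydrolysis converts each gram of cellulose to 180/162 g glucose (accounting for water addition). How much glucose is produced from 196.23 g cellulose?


glucose = cellulose * 180/162
= 196.23 * 180/162
= 218.0333 g

218.0333 g


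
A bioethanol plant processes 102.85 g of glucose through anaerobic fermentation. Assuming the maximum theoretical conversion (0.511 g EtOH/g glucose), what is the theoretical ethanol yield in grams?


Theoretical ethanol yield: m_EtOH = 0.511 * m_glucose
m_EtOH = 0.511 * 102.85 = 52.5563 g

52.5563 g


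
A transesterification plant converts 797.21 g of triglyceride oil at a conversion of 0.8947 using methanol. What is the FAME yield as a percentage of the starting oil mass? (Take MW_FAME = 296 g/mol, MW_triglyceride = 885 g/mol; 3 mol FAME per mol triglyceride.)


m_FAME = oil * conv * (3 * 296 / 885) = oil * conv * (888/885)
= 797.21 * 0.8947 * 888 / 885
= 715.6816 g
Y = m_FAME / oil * 100 = conv * (888/885) * 100
= 0.8947 * 888 / 885 * 100
= 89.77%

89.77%


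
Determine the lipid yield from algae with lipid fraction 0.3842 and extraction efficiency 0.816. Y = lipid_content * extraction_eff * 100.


Y = lipid_content * extraction_eff * 100
= 0.3842 * 0.816 * 100
= 31.3507%

31.3507%


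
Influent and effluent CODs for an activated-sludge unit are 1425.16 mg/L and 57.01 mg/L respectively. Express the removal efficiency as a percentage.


eta = (COD_in - COD_out) / COD_in * 100
= (1425.16 - 57.01) / 1425.16 * 100
= 95.9997%

95.9997%


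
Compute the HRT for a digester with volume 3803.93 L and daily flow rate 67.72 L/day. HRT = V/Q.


HRT = V / Q
= 3803.93 / 67.72
= 56.1714 days

56.1714 days


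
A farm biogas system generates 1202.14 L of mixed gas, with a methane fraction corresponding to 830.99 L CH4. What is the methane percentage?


CH4% = V_CH4 / V_total * 100
= 830.99 / 1202.14 * 100
= 69.1259%

69.1259%


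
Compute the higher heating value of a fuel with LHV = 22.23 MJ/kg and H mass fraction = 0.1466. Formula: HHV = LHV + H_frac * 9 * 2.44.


HHV = LHV + H_frac * 9 * 2.44
= 22.23 + 0.1466 * 9 * 2.44
= 25.4493 MJ/kg

25.4493 MJ/kg


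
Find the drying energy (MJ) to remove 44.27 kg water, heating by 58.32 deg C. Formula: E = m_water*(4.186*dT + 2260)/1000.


E = m_water * (4.186 * dT + 2260) / 1000
= 44.27 * (4.186 * 58.32 + 2260) / 1000
= 110.8577 MJ

110.8577 MJ


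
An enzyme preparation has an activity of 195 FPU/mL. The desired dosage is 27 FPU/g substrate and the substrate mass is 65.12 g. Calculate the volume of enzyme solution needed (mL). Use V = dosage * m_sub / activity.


V = dosage * m_sub / activity
V = 27 * 65.12 / 195
V = 9.0166 mL

9.0166 mL


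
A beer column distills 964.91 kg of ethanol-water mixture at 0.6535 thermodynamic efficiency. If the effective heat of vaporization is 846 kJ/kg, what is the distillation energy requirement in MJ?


E = m * 846 / (eta * 1000)
= 964.91 * 846 / (0.6535 * 1000)
= 1249.1413 MJ

1249.1413 MJ


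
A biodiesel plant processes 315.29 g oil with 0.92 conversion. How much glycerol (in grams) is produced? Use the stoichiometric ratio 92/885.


glycerol = oil * conv * (92/885)
= 315.29 * 0.92 * 92 / 885
= 30.1538 g

30.1538 g


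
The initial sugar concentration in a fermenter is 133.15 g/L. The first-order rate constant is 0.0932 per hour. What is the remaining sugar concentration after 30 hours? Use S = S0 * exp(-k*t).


S = S0 * exp(-k * t)
S = 133.15 * exp(-0.0932 * 30)
S = 8.1293 g/L

8.1293 g/L


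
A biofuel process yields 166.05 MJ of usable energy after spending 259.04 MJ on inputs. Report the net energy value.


NEV = E_out - E_in
= 166.05 - 259.04
= -92.9900 MJ

-92.9900 MJ


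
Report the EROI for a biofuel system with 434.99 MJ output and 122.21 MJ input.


EROI = E_out / E_in
= 434.99 / 122.21
= 3.5594

3.5594


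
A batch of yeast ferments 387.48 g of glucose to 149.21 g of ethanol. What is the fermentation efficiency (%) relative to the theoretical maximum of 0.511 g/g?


Fermentation efficiency = (actual / (0.511 * glucose)) * 100
= (149.21 / (0.511 * 387.48)) * 100
= 75.3577%

75.3577%


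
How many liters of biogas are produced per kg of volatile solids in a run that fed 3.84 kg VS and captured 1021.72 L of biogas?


Y = V / VS
= 1021.72 / 3.84
= 266.0729 L/kg VS

266.0729 L/kg VS


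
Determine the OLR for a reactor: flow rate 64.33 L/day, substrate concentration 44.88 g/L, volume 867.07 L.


OLR = Q * S / V
= 64.33 * 44.88 / 867.07
= 3.3298 g/L/day

3.3298 g/L/day


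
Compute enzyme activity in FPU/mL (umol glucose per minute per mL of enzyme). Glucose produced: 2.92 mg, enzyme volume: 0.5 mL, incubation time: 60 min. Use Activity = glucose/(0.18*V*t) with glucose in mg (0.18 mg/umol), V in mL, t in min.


Activity = glucose_mg / (0.18 mg/umol * V_mL * t_min)
= 2.92 / (0.18 * 0.5 * 60)
= 0.5407 FPU/mL

0.5407 FPU/mL


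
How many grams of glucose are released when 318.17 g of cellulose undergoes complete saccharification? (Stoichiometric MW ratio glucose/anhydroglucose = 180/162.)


glucose = cellulose * 180/162
= 318.17 * 180/162
= 353.5222 g

353.5222 g


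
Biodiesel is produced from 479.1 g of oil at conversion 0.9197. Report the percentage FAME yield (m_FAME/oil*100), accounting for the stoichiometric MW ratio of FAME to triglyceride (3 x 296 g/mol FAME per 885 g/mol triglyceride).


m_FAME = oil * conv * (3 * 296 / 885) = oil * conv * (888/885)
= 479.1 * 0.9197 * 888 / 885
= 442.1219 g
Y = m_FAME / oil * 100 = conv * (888/885) * 100
= 0.9197 * 888 / 885 * 100
= 92.28%

92.28%


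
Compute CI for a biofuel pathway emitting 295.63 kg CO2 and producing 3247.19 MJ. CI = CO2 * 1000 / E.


CI = CO2 * 1000 / E
= 295.63 * 1000 / 3247.19
= 91.0418 g CO2/MJ

91.0418 g CO2/MJ


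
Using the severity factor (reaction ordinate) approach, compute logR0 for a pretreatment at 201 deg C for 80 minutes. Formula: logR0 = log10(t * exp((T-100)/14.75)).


logR0 = log10(t * exp((T - 100) / 14.75))
= log10(80 * exp((201 - 100) / 14.75))
= 4.8769

4.8769


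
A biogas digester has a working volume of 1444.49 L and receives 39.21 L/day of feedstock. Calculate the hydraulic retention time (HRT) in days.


HRT = V / Q
= 1444.49 / 39.21
= 36.8398 days

36.8398 days


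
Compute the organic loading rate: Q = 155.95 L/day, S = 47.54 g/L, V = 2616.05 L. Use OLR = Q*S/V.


OLR = Q * S / V
= 155.95 * 47.54 / 2616.05
= 2.8340 g/L/day

2.8340 g/L/day


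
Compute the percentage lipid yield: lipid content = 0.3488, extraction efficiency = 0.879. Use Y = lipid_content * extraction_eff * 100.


Y = lipid_content * extraction_eff * 100
= 0.3488 * 0.879 * 100
= 30.6595%

30.6595%


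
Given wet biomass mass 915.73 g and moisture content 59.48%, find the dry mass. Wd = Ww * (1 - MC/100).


Wd = Ww * (1 - MC/100)
= 915.73 * (1 - 59.48/100)
= 371.0538 g

371.0538 g


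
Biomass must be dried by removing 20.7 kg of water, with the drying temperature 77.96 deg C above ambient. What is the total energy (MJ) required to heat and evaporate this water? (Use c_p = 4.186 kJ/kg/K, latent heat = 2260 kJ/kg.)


E = m_water * (4.186 * dT + 2260) / 1000
= 20.7 * (4.186 * 77.96 + 2260) / 1000
= 53.5372 MJ

53.5372 MJ


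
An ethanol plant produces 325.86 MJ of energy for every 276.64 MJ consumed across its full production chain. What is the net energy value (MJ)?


NEV = E_out - E_in
= 325.86 - 276.64
= 49.2200 MJ

49.2200 MJ


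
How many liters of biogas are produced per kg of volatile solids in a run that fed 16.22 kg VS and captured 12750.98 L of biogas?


Y = V / VS
= 12750.98 / 16.22
= 786.1270 L/kg VS

786.1270 L/kg VS


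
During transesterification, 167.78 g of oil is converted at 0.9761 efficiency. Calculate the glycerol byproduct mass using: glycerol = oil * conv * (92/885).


glycerol = oil * conv * (92/885)
= 167.78 * 0.9761 * 92 / 885
= 17.0247 g

17.0247 g


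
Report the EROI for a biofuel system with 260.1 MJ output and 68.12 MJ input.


EROI = E_out / E_in
= 260.1 / 68.12
= 3.8183

3.8183


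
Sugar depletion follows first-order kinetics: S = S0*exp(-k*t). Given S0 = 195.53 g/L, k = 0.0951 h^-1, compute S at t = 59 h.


S = S0 * exp(-k * t)
S = 195.53 * exp(-0.0951 * 59)
S = 0.7152 g/L

0.7152 g/L


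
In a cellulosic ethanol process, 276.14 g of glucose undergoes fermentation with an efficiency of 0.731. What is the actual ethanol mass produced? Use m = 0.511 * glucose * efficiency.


Actual ethanol: m = 0.511 * 276.14 * 0.731
m = 103.1496 g

103.1496 g


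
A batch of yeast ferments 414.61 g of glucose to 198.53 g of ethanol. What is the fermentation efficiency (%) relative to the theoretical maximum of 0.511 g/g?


Fermentation efficiency = (actual / (0.511 * glucose)) * 100
= (198.53 / (0.511 * 414.61)) * 100
= 93.7056%

93.7056%


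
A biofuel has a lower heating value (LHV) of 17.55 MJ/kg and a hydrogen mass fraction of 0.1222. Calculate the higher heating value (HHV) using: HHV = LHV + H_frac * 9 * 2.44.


HHV = LHV + H_frac * 9 * 2.44
= 17.55 + 0.1222 * 9 * 2.44
= 20.2335 MJ/kg

20.2335 MJ/kg


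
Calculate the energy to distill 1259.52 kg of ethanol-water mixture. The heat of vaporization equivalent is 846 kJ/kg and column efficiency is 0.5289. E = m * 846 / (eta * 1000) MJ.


E = m * 846 / (eta * 1000)
= 1259.52 * 846 / (0.5289 * 1000)
= 2014.6605 MJ

2014.6605 MJ


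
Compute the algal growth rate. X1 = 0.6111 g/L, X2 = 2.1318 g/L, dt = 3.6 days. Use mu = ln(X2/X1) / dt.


mu = ln(X2/X1) / dt
= ln(2.1318/0.6111) / 3.6
= 0.3471 per day

0.3471 per day


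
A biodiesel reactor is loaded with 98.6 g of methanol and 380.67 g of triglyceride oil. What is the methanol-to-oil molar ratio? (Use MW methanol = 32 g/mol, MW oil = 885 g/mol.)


Molar ratio = n_MeOH / n_oil = (MeOH/32) / (oil/885) = (MeOH * 885) / (32 * oil)
= (98.6 * 885) / (32 * 380.67)
= 7.1634

7.1634


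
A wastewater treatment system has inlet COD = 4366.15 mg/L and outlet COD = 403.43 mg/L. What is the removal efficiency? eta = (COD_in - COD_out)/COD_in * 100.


eta = (COD_in - COD_out) / COD_in * 100
= (4366.15 - 403.43) / 4366.15 * 100
= 90.7601%

90.7601%


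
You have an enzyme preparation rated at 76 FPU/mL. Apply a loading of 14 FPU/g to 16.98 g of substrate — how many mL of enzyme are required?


V = dosage * m_sub / activity
V = 14 * 16.98 / 76
V = 3.1279 mL

3.1279 mL


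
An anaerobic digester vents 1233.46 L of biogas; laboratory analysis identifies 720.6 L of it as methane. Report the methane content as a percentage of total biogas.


CH4% = V_CH4 / V_total * 100
= 720.6 / 1233.46 * 100
= 58.4210%

58.4210%


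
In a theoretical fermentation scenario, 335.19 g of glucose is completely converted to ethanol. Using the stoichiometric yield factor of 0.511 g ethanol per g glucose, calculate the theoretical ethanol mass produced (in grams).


Theoretical ethanol yield: m_EtOH = 0.511 * m_glucose
m_EtOH = 0.511 * 335.19 = 171.2821 g

171.2821 g


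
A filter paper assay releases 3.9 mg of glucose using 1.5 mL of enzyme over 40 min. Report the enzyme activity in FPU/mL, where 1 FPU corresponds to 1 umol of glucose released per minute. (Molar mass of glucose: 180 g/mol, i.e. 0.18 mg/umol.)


Activity = glucose_mg / (0.18 mg/umol * V_mL * t_min)
= 3.9 / (0.18 * 1.5 * 40)
= 0.3611 FPU/mL

0.3611 FPU/mL


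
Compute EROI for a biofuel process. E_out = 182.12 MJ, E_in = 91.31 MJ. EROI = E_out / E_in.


EROI = E_out / E_in
= 182.12 / 91.31
= 1.9945

1.9945


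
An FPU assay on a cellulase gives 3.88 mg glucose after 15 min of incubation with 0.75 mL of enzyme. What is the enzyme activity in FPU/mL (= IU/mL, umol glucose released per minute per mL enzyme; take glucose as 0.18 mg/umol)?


Activity = glucose_mg / (0.18 mg/umol * V_mL * t_min)
= 3.88 / (0.18 * 0.75 * 15)
= 1.9160 FPU/mL

1.9160 FPU/mL


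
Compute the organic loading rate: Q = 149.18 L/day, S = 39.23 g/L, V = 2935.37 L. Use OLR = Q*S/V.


OLR = Q * S / V
= 149.18 * 39.23 / 2935.37
= 1.9937 g/L/day

1.9937 g/L/day
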